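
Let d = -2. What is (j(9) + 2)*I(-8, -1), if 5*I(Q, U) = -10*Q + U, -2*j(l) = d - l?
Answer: 237/2 ≈ 118.50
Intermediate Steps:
j(l) = 1 + l/2 (j(l) = -(-2 - l)/2 = 1 + l/2)
I(Q, U) = -2*Q + U/5 (I(Q, U) = (-10*Q + U)/5 = (U - 10*Q)/5 = -2*Q + U/5)
(j(9) + 2)*I(-8, -1) = ((1 + (½)*9) + 2)*(-2*(-8) + (⅕)*(-1)) = ((1 + 9/2) + 2)*(16 - ⅕) = (11/2 + 2)*(79/5) = (15/2)*(79/5) = 237/2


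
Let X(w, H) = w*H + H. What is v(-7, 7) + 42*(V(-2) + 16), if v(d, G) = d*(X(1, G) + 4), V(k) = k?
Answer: 462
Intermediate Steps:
X(w, H) = H + H*w (X(w, H) = H*w + H = H + H*w)
v(d, G) = d*(4 + 2*G) (v(d, G) = d*(G*(1 + 1) + 4) = d*(G*2 + 4) = d*(2*G + 4) = d*(4 + 2*G))
v(-7, 7) + 42*(V(-2) + 16) = 2*(-7)*(2 + 7) + 42*(-2 + 16) = 2*(-7)*9 + 42*14 = -126 + 588 = 462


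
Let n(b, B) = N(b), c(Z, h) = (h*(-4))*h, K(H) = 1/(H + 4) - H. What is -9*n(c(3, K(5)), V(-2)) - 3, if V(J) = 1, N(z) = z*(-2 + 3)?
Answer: 7717/9 ≈ 857.44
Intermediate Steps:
N(z) = z (N(z) = z*1 = z)
K(H) = 1/(4 + H) - H
c(Z, h) = -4*h² (c(Z, h) = (-4*h)*h = -4*h²)
n(b, B) = b
-9*n(c(3, K(5)), V(-2)) - 3 = -(-36)*((1 - 1*5² - 4*5)/(4 + 5))² - 3 = -(-36)*((1 - 1*25 - 20)/9)² - 3 = -(-36)*((1 - 25 - 20)/9)² - 3 = -(-36)*((⅑)*(-44))² - 3 = -(-36)*(-44/9)² - 3 = -(-36)*1936/81 - 3 = -9*(-7744/81) - 3 = 7744/9 - 3 = 7717/9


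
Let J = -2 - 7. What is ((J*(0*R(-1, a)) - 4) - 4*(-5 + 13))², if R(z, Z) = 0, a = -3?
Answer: 1296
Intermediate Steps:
J = -9
((J*(0*R(-1, a)) - 4) - 4*(-5 + 13))² = ((-0*0 - 4) - 4*(-5 + 13))² = ((-9*0 - 4) - 4*8)² = ((0 - 4) - 32)² = (-4 - 32)² = (-36)² = 1296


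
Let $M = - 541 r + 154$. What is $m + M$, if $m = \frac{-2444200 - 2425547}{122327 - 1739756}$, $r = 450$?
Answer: $- \frac{131169712079}{539143} \approx -2.4329 \cdot 10^{5}$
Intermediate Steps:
$m = \frac{1623249}{539143}$ ($m = - \frac{4869747}{-1617429} = \left(-4869747\right) \left(- \frac{1}{1617429}\right) = \frac{1623249}{539143} \approx 3.0108$)
$M = -243296$ ($M = \left(-541\right) 450 + 154 = -243450 + 154 = -243296$)
$m + M = \frac{1623249}{539143} - 243296 = - \frac{131169712079}{539143}$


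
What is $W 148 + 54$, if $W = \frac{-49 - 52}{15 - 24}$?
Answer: $\frac{15434}{9} \approx 1714.9$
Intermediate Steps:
$W = \frac{101}{9}$ ($W = - \frac{101}{-9} = \left(-101\right) \left(- \frac{1}{9}\right) = \frac{101}{9} \approx 11.222$)
$W 148 + 54 = \frac{101}{9} \cdot 148 + 54 = \frac{14948}{9} + 54 = \frac{15434}{9}$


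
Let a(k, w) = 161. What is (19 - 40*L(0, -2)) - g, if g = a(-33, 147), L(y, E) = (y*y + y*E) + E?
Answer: -62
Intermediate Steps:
L(y, E) = E + y² + E*y (L(y, E) = (y² + E*y) + E = E + y² + E*y)
g = 161
(19 - 40*L(0, -2)) - g = (19 - 40*(-2 + 0² - 2*0)) - 1*161 = (19 - 40*(-2 + 0 + 0)) - 161 = (19 - 40*(-2)) - 161 = (19 + 80) - 161 = 99 - 161 = -62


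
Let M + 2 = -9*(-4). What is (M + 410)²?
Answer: 197136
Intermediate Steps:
M = 34 (M = -2 - 9*(-4) = -2 + 36 = 34)
(M + 410)² = (34 + 410)² = 444² = 197136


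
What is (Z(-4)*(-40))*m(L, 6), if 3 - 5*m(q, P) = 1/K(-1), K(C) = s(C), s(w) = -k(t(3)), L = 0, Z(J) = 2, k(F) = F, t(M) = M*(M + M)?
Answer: -440/9 ≈ -48.889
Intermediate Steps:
t(M) = 2*M² (t(M) = M*(2*M) = 2*M²)
s(w) = -18 (s(w) = -2*3² = -2*9 = -1*18 = -18)
K(C) = -18
m(q, P) = 11/18 (m(q, P) = ⅗ - ⅕/(-18) = ⅗ - ⅕*(-1/18) = ⅗ + 1/90 = 11/18)
(Z(-4)*(-40))*m(L, 6) = (2*(-40))*(11/18) = -80*11/18 = -440/9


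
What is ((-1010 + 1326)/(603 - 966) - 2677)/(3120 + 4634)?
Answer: -972067/2814702 ≈ -0.34535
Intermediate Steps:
((-1010 + 1326)/(603 - 966) - 2677)/(3120 + 4634) = (316/(-363) - 2677)/7754 = (316*(-1/363) - 2677)*(1/7754) = (-316/363 - 2677)*(1/7754) = -972067/363*1/7754 = -972067/2814702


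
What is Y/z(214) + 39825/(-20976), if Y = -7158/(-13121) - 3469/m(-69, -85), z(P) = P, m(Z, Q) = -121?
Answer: -2092970464393/1187784088304 ≈ -1.7621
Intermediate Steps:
Y = 46382867/1587641 (Y = -7158/(-13121) - 3469/(-121) = -7158*(-1/13121) - 3469*(-1/121) = 7158/13121 + 3469/121 = 46382867/1587641 ≈ 29.215)
Y/z(214) + 39825/(-20976) = (46382867/1587641)/214 + 39825/(-20976) = (46382867/1587641)*(1/214) + 39825*(-1/20976) = 46382867/339755174 - 13275/6992 = -2092970464393/1187784088304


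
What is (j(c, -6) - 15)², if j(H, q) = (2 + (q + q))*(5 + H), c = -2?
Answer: 2025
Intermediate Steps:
j(H, q) = (2 + 2*q)*(5 + H)
(j(c, -6) - 15)² = ((10 + 2*(-2) + 10*(-6) + 2*(-2)*(-6)) - 15)² = ((10 - 4 - 60 + 24) - 15)² = (-30 - 15)² = (-45)² = 2025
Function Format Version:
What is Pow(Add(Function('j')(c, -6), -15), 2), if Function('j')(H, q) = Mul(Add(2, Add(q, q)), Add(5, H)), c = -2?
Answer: 2025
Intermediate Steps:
Function('j')(H, q) = Mul(Add(2, Mul(2, q)), Add(5, H))
Pow(Add(Function('j')(c, -6), -15), 2) = Pow(Add(Add(10, Mul(2, -2), Mul(10, -6), Mul(2, -2, -6)), -15), 2) = Pow(Add(Add(10, -4, -60, 24), -15), 2) = Pow(Add(-30, -15), 2) = Pow(-45, 2) = 2025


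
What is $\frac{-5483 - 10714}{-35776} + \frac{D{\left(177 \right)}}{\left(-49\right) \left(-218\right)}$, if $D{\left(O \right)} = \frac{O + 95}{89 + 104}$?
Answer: $\frac{16700943697}{36878365888} \approx 0.45287$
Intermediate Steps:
$D{\left(O \right)} = \frac{95}{193} + \frac{O}{193}$ ($D{\left(O \right)} = \frac{95 + O}{193} = \left(95 + O\right) \frac{1}{193} = \frac{95}{193} + \frac{O}{193}$)
$\frac{-5483 - 10714}{-35776} + \frac{D{\left(177 \right)}}{\left(-49\right) \left(-218\right)} = \frac{-5483 - 10714}{-35776} + \frac{\frac{95}{193} + \frac{1}{193} \cdot 177}{\left(-49\right) \left(-218\right)} = \left(-16197\right) \left(- \frac{1}{35776}\right) + \frac{\frac{95}{193} + \frac{177}{193}}{10682} = \frac{16197}{35776} + \frac{272}{193} \cdot \frac{1}{10682} = \frac{16197}{35776} + \frac{136}{1030813} = \frac{16700943697}{36878365888}$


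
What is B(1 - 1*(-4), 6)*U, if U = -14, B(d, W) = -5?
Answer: 70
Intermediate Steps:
B(1 - 1*(-4), 6)*U = -5*(-14) = 70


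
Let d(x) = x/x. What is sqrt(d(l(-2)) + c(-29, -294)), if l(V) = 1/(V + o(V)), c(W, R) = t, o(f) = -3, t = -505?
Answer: 6*I*sqrt(14) ≈ 22.45*I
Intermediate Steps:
c(W, R) = -505
l(V) = 1/(-3 + V) (l(V) = 1/(V - 3) = 1/(-3 + V))
d(x) = 1
sqrt(d(l(-2)) + c(-29, -294)) = sqrt(1 - 505) = sqrt(-504) = 6*I*sqrt(14)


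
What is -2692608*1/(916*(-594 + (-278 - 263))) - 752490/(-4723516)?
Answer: 1687613840391/613856330570 ≈ 2.7492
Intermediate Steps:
-2692608*1/(916*(-594 + (-278 - 263))) - 752490/(-4723516) = -2692608*1/(916*(-594 - 541)) - 752490*(-1/4723516) = -2692608/((-1135*916)) + 376245/2361758 = -2692608/(-1039660) + 376245/2361758 = -2692608*(-1/1039660) + 376245/2361758 = 673152/259915 + 376245/2361758 = 1687613840391/613856330570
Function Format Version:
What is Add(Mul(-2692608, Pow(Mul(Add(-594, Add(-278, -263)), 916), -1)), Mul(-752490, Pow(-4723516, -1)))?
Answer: Rational(1687613840391, 613856330570) ≈ 2.7492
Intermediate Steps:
Add(Mul(-2692608, Pow(Mul(Add(-594, Add(-278, -263)), 916), -1)), Mul(-752490, Pow(-4723516, -1))) = Add(Mul(-2692608, Pow(Mul(Add(-594, -541), 916), -1)), Mul(-752490, Rational(-1, 4723516))) = Add(Mul(-2692608, Pow(Mul(-1135, 916), -1)), Rational(376245, 2361758)) = Add(Mul(-2692608, Pow(-1039660, -1)), Rational(376245, 2361758)) = Add(Mul(-2692608, Rational(-1, 1039660)), Rational(376245, 2361758)) = Add(Rational(673152, 259915), Rational(376245, 2361758)) = Rational(1687613840391, 613856330570)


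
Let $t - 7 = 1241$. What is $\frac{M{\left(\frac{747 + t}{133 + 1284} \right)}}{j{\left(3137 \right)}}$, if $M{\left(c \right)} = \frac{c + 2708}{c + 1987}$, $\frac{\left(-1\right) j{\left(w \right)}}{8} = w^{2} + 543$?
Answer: $- \frac{3839231}{221828998536704} \approx -1.7307 \cdot 10^{-8}$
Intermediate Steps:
$t = 1248$ ($t = 7 + 1241 = 1248$)
$j{\left(w \right)} = -4344 - 8 w^{2}$ ($j{\left(w \right)} = - 8 \left(w^{2} + 543\right) = - 8 \left(543 + w^{2}\right) = -4344 - 8 w^{2}$)
$M{\left(c \right)} = \frac{2708 + c}{1987 + c}$
$\frac{M{\left(\frac{747 + t}{133 + 1284} \right)}}{j{\left(3137 \right)}} = \frac{\frac{1}{1987 + \frac{747 + 1248}{133 + 1284}} \left(2708 + \frac{747 + 1248}{133 + 1284}\right)}{-4344 - 8 \cdot 3137^{2}} = \frac{\frac{1}{1987 + \frac{1995}{1417}} \left(2708 + \frac{1995}{1417}\right)}{-4344 - 78726152} = \frac{\frac{1}{1987 + 1995 \cdot \frac{1}{1417}} \left(2708 + 1995 \cdot \frac{1}{1417}\right)}{-4344 - 78726152} = \frac{\frac{1}{1987 + \frac{1995}{1417}} \left(2708 + \frac{1995}{1417}\right)}{-78730496} = \frac{1}{\frac{2817574}{1417}} \cdot \frac{3839231}{1417} \left(- \frac{1}{78730496}\right) = \frac{1417}{2817574} \cdot \frac{3839231}{1417} \left(- \frac{1}{78730496}\right) = \frac{3839231}{2817574} \left(- \frac{1}{78730496}\right) = - \frac{3839231}{221828998536704}$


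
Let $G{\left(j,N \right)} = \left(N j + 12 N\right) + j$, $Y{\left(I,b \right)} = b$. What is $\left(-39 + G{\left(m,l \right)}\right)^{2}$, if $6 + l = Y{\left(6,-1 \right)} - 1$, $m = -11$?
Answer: $3364$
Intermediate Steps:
$l = -8$ ($l = -6 - 2 = -8$)
$G{\left(j,N \right)} = j + 12 N + N j$ ($G{\left(j,N \right)} = \left(12 N + N j\right) + j = j + 12 N + N j$)
$\left(-39 + G{\left(m,l \right)}\right)^{2} = \left(-39 - 19\right)^{2} = \left(-58\right)^{2} = 3364$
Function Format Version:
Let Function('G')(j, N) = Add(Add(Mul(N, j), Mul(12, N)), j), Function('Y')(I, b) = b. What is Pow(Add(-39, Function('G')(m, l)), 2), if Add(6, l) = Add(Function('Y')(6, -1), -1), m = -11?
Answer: 3364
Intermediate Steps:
l = -8 (l = Add(-6, Add(-1, -1)) = Add(-6, -2) = -8)
Function('G')(j, N) = Add(j, Mul(12, N), Mul(N, j)) (Function('G')(j, N) = Add(Add(Mul(12, N), Mul(N, j)), j) = Add(j, Mul(12, N), Mul(N, j)))
Pow(Add(-39, Function('G')(m, l)), 2) = Pow(Add(-39, Add(-11, Mul(12, -8), Mul(-8, -11))), 2) = Pow(Add(-39, Add(-11, -96, 88)), 2) = Pow(Add(-39, -19), 2) = Pow(-58, 2) = 3364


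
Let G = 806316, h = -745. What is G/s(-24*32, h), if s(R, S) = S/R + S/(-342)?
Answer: 35297289216/137825 ≈ 2.5610e+5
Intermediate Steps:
s(R, S) = -S/342 + S/R (s(R, S) = S/R + S*(-1/342) = S/R - S/342 = -S/342 + S/R)
G/s(-24*32, h) = 806316/(-1/342*(-745) - 745/((-24*32))) = 806316/(745/342 - 745/(-768)) = 806316/(745/342 - 745*(-1/768)) = 806316/(745/342 + 745/768) = 806316/(137825/43776) = 806316*(43776/137825) = 35297289216/137825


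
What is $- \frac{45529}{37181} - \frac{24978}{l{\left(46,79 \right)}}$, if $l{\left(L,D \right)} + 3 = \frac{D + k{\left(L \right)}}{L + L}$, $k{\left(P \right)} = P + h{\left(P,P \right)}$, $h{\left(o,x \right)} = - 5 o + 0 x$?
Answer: $\frac{28474566369}{4721987} \approx 6030.2$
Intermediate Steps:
$h{\left(o,x \right)} = - 5 o$ ($h{\left(o,x \right)} = - 5 o + 0 = - 5 o$)
$k{\left(P \right)} = - 4 P$ ($k{\left(P \right)} = P - 5 P = - 4 P$)
$l{\left(L,D \right)} = -3 + \frac{D - 4 L}{2 L}$ ($l{\left(L,D \right)} = -3 + \frac{D - 4 L}{L + L} = -3 + \frac{D - 4 L}{2 L}$)
$- \frac{45529}{37181} - \frac{24978}{l{\left(46,79 \right)}} = - \frac{45529}{37181} - \frac{24978}{-5 + \frac{1}{2} \cdot 79 \cdot \frac{1}{46}} = \left(-45529\right) \frac{1}{37181} - \frac{24978}{-5 + \frac{1}{2} \cdot 79 \cdot \frac{1}{46}} = - \frac{45529}{37181} - \frac{24978}{-5 + \frac{79}{92}} = - \frac{45529}{37181} - \frac{24978}{- \frac{381}{92}} = - \frac{45529}{37181} - - \frac{765992}{127} = - \frac{45529}{37181} + \frac{765992}{127} = \frac{28474566369}{4721987}$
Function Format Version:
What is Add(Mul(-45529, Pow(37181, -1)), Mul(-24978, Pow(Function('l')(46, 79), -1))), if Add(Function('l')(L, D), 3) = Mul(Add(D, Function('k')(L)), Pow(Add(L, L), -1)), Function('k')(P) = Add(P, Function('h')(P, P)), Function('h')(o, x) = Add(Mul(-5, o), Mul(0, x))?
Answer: Rational(28474566369, 4721987) ≈ 6030.2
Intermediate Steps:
Function('h')(o, x) = Mul(-5, o) (Function('h')(o, x) = Add(Mul(-5, o), 0) = Mul(-5, o))
Function('k')(P) = Mul(-4, P) (Function('k')(P) = Add(P, Mul(-5, P)) = Mul(-4, P))
Function('l')(L, D) = Add(-3, Mul(Rational(1, 2), Pow(L, -1), Add(D, Mul(-4, L)))) (Function('l')(L, D) = Add(-3, Mul(Add(D, Mul(-4, L)), Pow(Add(L, L), -1))) = Add(-3, Mul(Add(D, Mul(-4, L)), Pow(Mul(2, L), -1))) = Add(-3, Mul(Add(D, Mul(-4, L)), Mul(Rational(1, 2), Pow(L, -1)))) = Add(-3, Mul(Rational(1, 2), Pow(L, -1), Add(D, Mul(-4, L)))))
Add(Mul(-45529, Pow(37181, -1)), Mul(-24978, Pow(Function('l')(46, 79), -1))) = Add(Mul(-45529, Pow(37181, -1)), Mul(-24978, Pow(Add(-5, Mul(Rational(1, 2), 79, Pow(46, -1))), -1))) = Add(Mul(-45529, Rational(1, 37181)), Mul(-24978, Pow(Add(-5, Mul(Rational(1, 2), 79, Rational(1, 46))), -1))) = Add(Rational(-45529, 37181), Mul(-24978, Pow(Add(-5, Rational(79, 92)), -1))) = Add(Rational(-45529, 37181), Mul(-24978, Pow(Rational(-381, 92), -1))) = Add(Rational(-45529, 37181), Mul(-24978, Rational(-92, 381))) = Add(Rational(-45529, 37181), Rational(765992, 127)) = Rational(28474566369, 4721987)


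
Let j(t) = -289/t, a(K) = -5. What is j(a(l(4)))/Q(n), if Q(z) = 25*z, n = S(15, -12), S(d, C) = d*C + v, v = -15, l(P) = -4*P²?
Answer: -289/24375 ≈ -0.011856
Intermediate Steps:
S(d, C) = -15 + C*d (S(d, C) = d*C - 15 = C*d - 15 = -15 + C*d)
n = -195 (n = -15 - 12*15 = -15 - 180 = -195)
j(a(l(4)))/Q(n) = (-289/(-5))/((25*(-195))) = -289*(-⅕)/(-4875) = (289/5)*(-1/4875) = -289/24375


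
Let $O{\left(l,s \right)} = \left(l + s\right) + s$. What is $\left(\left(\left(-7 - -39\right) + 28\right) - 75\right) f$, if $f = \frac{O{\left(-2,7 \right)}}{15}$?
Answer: $-12$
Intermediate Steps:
$O{\left(l,s \right)} = l + 2 s$
$f = \frac{4}{5}$ ($f = \frac{-2 + 2 \cdot 7}{15} = \left(-2 + 14\right) \frac{1}{15} = 12 \cdot \frac{1}{15} = \frac{4}{5} \approx 0.8$)
$\left(\left(\left(-7 - -39\right) + 28\right) - 75\right) f = \left(\left(\left(-7 - -39\right) + 28\right) - 75\right) \frac{4}{5} = \left(\left(\left(-7 + 39\right) + 28\right) - 75\right) \frac{4}{5} = \left(\left(32 + 28\right) - 75\right) \frac{4}{5} = \left(60 - 75\right) \frac{4}{5} = \left(-15\right) \frac{4}{5} = -12$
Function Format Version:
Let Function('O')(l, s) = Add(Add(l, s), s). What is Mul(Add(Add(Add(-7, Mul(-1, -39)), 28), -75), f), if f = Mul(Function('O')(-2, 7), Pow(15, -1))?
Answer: -12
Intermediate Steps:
Function('O')(l, s) = Add(l, Mul(2, s))
f = Rational(4, 5) (f = Mul(Add(-2, Mul(2, 7)), Pow(15, -1)) = Mul(Add(-2, 14), Rational(1, 15)) = Mul(12, Rational(1, 15)) = Rational(4, 5) ≈ 0.80000)
Mul(Add(Add(Add(-7, Mul(-1, -39)), 28), -75), f) = Mul(Add(Add(Add(-7, Mul(-1, -39)), 28), -75), Rational(4, 5)) = Mul(Add(Add(Add(-7, 39), 28), -75), Rational(4, 5)) = Mul(Add(Add(32, 28), -75), Rational(4, 5)) = Mul(Add(60, -75), Rational(4, 5)) = Mul(-15, Rational(4, 5)) = -12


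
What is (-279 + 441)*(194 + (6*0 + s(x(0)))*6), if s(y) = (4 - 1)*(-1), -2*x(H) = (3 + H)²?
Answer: 28512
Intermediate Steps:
x(H) = -(3 + H)²/2
s(y) = -3 (s(y) = 3*(-1) = -3)
(-279 + 441)*(194 + (6*0 + s(x(0)))*6) = (-279 + 441)*(194 + (6*0 - 3)*6) = 162*(194 + (0 - 3)*6) = 162*(194 - 3*6) = 162*(194 - 18) = 162*176 = 28512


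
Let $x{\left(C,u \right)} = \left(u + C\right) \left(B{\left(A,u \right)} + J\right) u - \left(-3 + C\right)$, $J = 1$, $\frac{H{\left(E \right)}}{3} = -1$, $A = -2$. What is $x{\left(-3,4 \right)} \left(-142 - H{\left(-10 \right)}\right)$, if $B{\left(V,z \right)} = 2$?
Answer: $-2502$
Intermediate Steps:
$H{\left(E \right)} = -3$ ($H{\left(E \right)} = 3 \left(-1\right) = -3$)
$x{\left(C,u \right)} = 3 - C + u \left(3 C + 3 u\right)$ ($x{\left(C,u \right)} = \left(u + C\right) \left(2 + 1\right) u - \left(-3 + C\right) = \left(C + u\right) 3 u - \left(-3 + C\right) = \left(3 C + 3 u\right) u - \left(-3 + C\right) = u \left(3 C + 3 u\right) - \left(-3 + C\right) = 3 - C + u \left(3 C + 3 u\right)$)
$x{\left(-3,4 \right)} \left(-142 - H{\left(-10 \right)}\right) = \left(3 - -3 + 3 \cdot 4^{2} + 3 \left(-3\right) 4\right) \left(-142 - -3\right) = \left(3 + 3 + 3 \cdot 16 - 36\right) \left(-142 + 3\right) = \left(3 + 3 + 48 - 36\right) \left(-139\right) = 18 \left(-139\right) = -2502$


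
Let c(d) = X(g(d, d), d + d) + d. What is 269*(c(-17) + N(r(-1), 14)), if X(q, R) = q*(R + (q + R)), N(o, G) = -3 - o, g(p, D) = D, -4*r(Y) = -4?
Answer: 383056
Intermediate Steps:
r(Y) = 1 (r(Y) = -¼*(-4) = 1)
X(q, R) = q*(q + 2*R) (X(q, R) = q*(R + (R + q)) = q*(q + 2*R))
c(d) = d + 5*d² (c(d) = d*(d + 2*(d + d)) + d = d*(d + 2*(2*d)) + d = d*(d + 4*d) + d = d*(5*d) + d = 5*d² + d = d + 5*d²)
269*(c(-17) + N(r(-1), 14)) = 269*(-17*(1 + 5*(-17)) + (-3 - 1*1)) = 269*(-17*(1 - 85) + (-3 - 1)) = 269*(-17*(-84) - 4) = 269*(1428 - 4) = 269*1424 = 383056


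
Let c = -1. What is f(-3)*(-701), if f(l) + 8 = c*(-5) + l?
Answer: 4206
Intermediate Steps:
f(l) = -3 + l (f(l) = -8 + (-1*(-5) + l) = -8 + (5 + l) = -3 + l)
f(-3)*(-701) = (-3 - 3)*(-701) = -6*(-701) = 4206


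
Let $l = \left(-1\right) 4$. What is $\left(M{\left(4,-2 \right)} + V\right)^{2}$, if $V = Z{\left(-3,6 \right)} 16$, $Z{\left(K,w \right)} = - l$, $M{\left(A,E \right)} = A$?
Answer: $4624$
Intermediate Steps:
$l = -4$
$Z{\left(K,w \right)} = 4$ ($Z{\left(K,w \right)} = \left(-1\right) \left(-4\right) = 4$)
$V = 64$ ($V = 4 \cdot 16 = 64$)
$\left(M{\left(4,-2 \right)} + V\right)^{2} = \left(4 + 64\right)^{2} = 68^{2} = 4624$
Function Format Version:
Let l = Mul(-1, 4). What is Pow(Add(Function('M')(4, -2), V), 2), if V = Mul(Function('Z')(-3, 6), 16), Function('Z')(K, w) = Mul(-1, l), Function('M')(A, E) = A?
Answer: 4624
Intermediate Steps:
l = -4
Function('Z')(K, w) = 4 (Function('Z')(K, w) = Mul(-1, -4) = 4)
V = 64 (V = Mul(4, 16) = 64)
Pow(Add(Function('M')(4, -2), V), 2) = Pow(Add(4, 64), 2) = Pow(68, 2) = 4624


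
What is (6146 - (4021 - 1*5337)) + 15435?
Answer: 22897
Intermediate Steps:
(6146 - (4021 - 1*5337)) + 15435 = (6146 - (4021 - 5337)) + 15435 = (6146 - 1*(-1316)) + 15435 = (6146 + 1316) + 15435 = 7462 + 15435 = 22897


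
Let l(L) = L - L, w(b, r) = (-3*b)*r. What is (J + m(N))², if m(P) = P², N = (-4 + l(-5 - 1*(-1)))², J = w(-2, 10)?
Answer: 99856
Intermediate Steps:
w(b, r) = -3*b*r
J = 60 (J = -3*(-2)*10 = 60)
l(L) = 0
N = 16 (N = (-4 + 0)² = (-4)² = 16)
(J + m(N))² = (60 + 16²)² = (60 + 256)² = 316² = 99856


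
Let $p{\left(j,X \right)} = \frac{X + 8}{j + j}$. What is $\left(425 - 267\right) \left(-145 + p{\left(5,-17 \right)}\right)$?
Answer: $- \frac{115261}{5} \approx -23052.0$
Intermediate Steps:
$p{\left(j,X \right)} = \frac{8 + X}{2 j}$
$\left(425 - 267\right) \left(-145 + p{\left(5,-17 \right)}\right) = \left(425 - 267\right) \left(-145 + \frac{8 - 17}{2 \cdot 5}\right) = 158 \left(-145 + \frac{1}{2} \cdot \frac{1}{5} \left(-9\right)\right) = 158 \left(-145 - \frac{9}{10}\right) = 158 \left(- \frac{1459}{10}\right) = - \frac{115261}{5}$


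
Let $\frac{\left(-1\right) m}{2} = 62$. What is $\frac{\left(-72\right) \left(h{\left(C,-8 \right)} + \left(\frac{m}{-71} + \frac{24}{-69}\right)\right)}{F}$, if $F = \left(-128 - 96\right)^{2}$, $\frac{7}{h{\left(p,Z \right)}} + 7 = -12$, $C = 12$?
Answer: $- \frac{287685}{194601344} \approx -0.0014783$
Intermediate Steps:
$m = -124$ ($m = \left(-2\right) 62 = -124$)
$h{\left(p,Z \right)} = - \frac{7}{19}$ ($h{\left(p,Z \right)} = \frac{7}{-7 - 12} = \frac{7}{-19} = 7 \left(- \frac{1}{19}\right) = - \frac{7}{19}$)
$F = 50176$ ($F = \left(-224\right)^{2} = 50176$)
$\frac{\left(-72\right) \left(h{\left(C,-8 \right)} + \left(\frac{m}{-71} + \frac{24}{-69}\right)\right)}{F} = \frac{\left(-72\right) \left(- \frac{7}{19} + \left(- \frac{124}{-71} + \frac{24}{-69}\right)\right)}{50176} = - 72 \left(- \frac{7}{19} + \left(\left(-124\right) \left(- \frac{1}{71}\right) + 24 \left(- \frac{1}{69}\right)\right)\right) \frac{1}{50176} = - 72 \left(- \frac{7}{19} + \left(\frac{124}{71} - \frac{8}{23}\right)\right) \frac{1}{50176} = - 72 \left(- \frac{7}{19} + \frac{2284}{1633}\right) \frac{1}{50176} = \left(-72\right) \frac{31965}{31027} \cdot \frac{1}{50176} = \left(- \frac{2301480}{31027}\right) \frac{1}{50176} = - \frac{287685}{194601344}$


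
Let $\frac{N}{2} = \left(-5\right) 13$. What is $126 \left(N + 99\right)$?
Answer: $-3906$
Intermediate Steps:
$N = -130$ ($N = 2 \left(\left(-5\right) 13\right) = 2 \left(-65\right) = -130$)
$126 \left(N + 99\right) = 126 \left(-130 + 99\right) = 126 \left(-31\right) = -3906$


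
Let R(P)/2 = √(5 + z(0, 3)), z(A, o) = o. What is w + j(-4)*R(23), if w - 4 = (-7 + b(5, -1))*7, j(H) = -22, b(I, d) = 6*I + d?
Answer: 158 - 88*√2 ≈ 33.549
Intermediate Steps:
b(I, d) = d + 6*I
R(P) = 4*√2 (R(P) = 2*√(5 + 3) = 2*√8 = 2*(2*√2) = 4*√2)
w = 158 (w = 4 + (-7 + (-1 + 6*5))*7 = 4 + (-7 + (-1 + 30))*7 = 4 + (-7 + 29)*7 = 4 + 22*7 = 4 + 154 = 158)
w + j(-4)*R(23) = 158 - 88*√2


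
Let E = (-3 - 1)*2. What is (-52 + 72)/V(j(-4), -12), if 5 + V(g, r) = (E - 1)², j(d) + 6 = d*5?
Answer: 5/19 ≈ 0.26316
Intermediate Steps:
E = -8 (E = -4*2 = -8)
j(d) = -6 + 5*d (j(d) = -6 + d*5 = -6 + 5*d)
V(g, r) = 76 (V(g, r) = -5 + (-8 - 1)² = -5 + (-9)² = -5 + 81 = 76)
(-52 + 72)/V(j(-4), -12) = (-52 + 72)/76 = (1/76)*20 = 5/19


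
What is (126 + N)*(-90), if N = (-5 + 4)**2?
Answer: -11430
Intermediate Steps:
N = 1 (N = (-1)**2 = 1)
(126 + N)*(-90) = (126 + 1)*(-90) = 127*(-90) = -11430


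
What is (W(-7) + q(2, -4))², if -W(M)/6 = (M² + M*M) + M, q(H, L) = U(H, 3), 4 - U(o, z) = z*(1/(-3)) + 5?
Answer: 298116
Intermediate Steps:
U(o, z) = -1 + z/3 (U(o, z) = 4 - (z*(1/(-3)) + 5) = 4 - (z*(1*(-⅓)) + 5) = 4 - (z*(-⅓) + 5) = 4 - (-z/3 + 5) = 4 - (5 - z/3) = 4 + (-5 + z/3) = -1 + z/3)
q(H, L) = 0 (q(H, L) = -1 + (⅓)*3 = -1 + 1 = 0)
W(M) = -12*M² - 6*M (W(M) = -6*((M² + M*M) + M) = -6*((M² + M²) + M) = -6*(2*M² + M) = -6*(M + 2*M²) = -12*M² - 6*M)
(W(-7) + q(2, -4))² = (-6*(-7)*(1 + 2*(-7)) + 0)² = (-6*(-7)*(1 - 14) + 0)² = (-6*(-7)*(-13) + 0)² = (-546 + 0)² = (-546)² = 298116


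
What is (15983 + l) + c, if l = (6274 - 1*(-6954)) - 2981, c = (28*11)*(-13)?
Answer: 22226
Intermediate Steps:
c = -4004 (c = 308*(-13) = -4004)
l = 10247 (l = (6274 + 6954) - 2981 = 13228 - 2981 = 10247)
(15983 + l) + c = (15983 + 10247) - 4004 = 26230 - 4004 = 22226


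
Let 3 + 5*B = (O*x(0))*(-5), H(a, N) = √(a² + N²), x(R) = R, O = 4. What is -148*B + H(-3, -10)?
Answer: 444/5 + √109 ≈ 99.240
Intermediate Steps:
H(a, N) = √(N² + a²)
B = -⅗ (B = -⅗ + ((4*0)*(-5))/5 = -⅗ + (0*(-5))/5 = -⅗ + (⅕)*0 = -⅗ + 0 = -⅗ ≈ -0.60000)
-148*B + H(-3, -10) = -148*(-⅗) + √((-10)² + (-3)²) = 444/5 + √(100 + 9) = 444/5 + √109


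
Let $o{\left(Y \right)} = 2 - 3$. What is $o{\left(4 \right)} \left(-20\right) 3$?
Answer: $60$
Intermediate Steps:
$o{\left(Y \right)} = -1$
$o{\left(4 \right)} \left(-20\right) 3 = \left(-1\right) \left(-20\right) 3 = 20 \cdot 3 = 60$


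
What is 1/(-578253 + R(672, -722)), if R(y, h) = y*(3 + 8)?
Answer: -1/570861 ≈ -1.7517e-6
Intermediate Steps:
R(y, h) = 11*y (R(y, h) = y*11 = 11*y)
1/(-578253 + R(672, -722)) = 1/(-578253 + 11*672) = 1/(-578253 + 7392) = 1/(-570861) = -1/570861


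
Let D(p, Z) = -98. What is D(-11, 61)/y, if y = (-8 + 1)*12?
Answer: 7/6 ≈ 1.1667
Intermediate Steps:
y = -84 (y = -7*12 = -84)
D(-11, 61)/y = -98/(-84) = -98*(-1/84) = 7/6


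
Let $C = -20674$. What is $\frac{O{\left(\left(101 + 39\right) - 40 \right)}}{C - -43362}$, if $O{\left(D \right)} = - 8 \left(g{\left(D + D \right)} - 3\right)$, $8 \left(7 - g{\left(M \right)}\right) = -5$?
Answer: $- \frac{37}{22688} \approx -0.0016308$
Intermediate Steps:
$g{\left(M \right)} = \frac{61}{8}$ ($g{\left(M \right)} = 7 - - \frac{5}{8} = 7 + \frac{5}{8} = \frac{61}{8}$)
$O{\left(D \right)} = -37$ ($O{\left(D \right)} = - 8 \left(\frac{61}{8} - 3\right) = \left(-8\right) \frac{37}{8} = -37$)
$\frac{O{\left(\left(101 + 39\right) - 40 \right)}}{C - -43362} = - \frac{37}{-20674 - -43362} = - \frac{37}{-20674 + 43362} = - \frac{37}{22688}$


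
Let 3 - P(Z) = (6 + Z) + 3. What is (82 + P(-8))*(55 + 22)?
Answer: 6468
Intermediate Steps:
P(Z) = -6 - Z (P(Z) = 3 - ((6 + Z) + 3) = 3 - (9 + Z) = 3 + (-9 - Z) = -6 - Z)
(82 + P(-8))*(55 + 22) = (82 + (-6 - 1*(-8)))*(55 + 22) = (82 + (-6 + 8))*77 = (82 + 2)*77 = 84*77 = 6468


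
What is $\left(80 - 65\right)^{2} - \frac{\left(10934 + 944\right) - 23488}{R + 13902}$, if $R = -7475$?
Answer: $\frac{1457685}{6427} \approx 226.81$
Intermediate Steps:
$\left(80 - 65\right)^{2} - \frac{\left(10934 + 944\right) - 23488}{R + 13902} = \left(80 - 65\right)^{2} - \frac{\left(10934 + 944\right) - 23488}{-7475 + 13902} = 15^{2} - \frac{11878 - 23488}{6427} = 225 - \left(-11610\right) \frac{1}{6427} = 225 - - \frac{11610}{6427} = 225 + \frac{11610}{6427} = \frac{1457685}{6427}$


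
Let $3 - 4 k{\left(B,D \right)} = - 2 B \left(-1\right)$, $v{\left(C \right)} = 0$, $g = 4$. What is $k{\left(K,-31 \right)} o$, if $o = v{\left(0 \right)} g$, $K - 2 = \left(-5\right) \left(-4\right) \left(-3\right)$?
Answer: $0$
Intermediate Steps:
$K = -58$ ($K = 2 + \left(-5\right) \left(-4\right) \left(-3\right) = 2 + 20 \left(-3\right) = 2 - 60 = -58$)
$k{\left(B,D \right)} = \frac{3}{4} - \frac{B}{2}$ ($k{\left(B,D \right)} = \frac{3}{4} - \frac{- 2 B \left(-1\right)}{4} = \frac{3}{4} - \frac{2 B}{4} = \frac{3}{4} - \frac{B}{2}$)
$o = 0$ ($o = 0 \cdot 4 = 0$)
$k{\left(K,-31 \right)} o = \left(\frac{3}{4} - -29\right) 0 = \left(\frac{3}{4} + 29\right) 0 = \frac{119}{4} \cdot 0 = 0$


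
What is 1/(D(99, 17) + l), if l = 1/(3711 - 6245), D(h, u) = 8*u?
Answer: 2534/344623 ≈ 0.0073530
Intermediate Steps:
l = -1/2534 (l = 1/(-2534) = -1/2534 ≈ -0.00039463)
1/(D(99, 17) + l) = 1/(8*17 - 1/2534) = 1/(136 - 1/2534) = 1/(344623/2534) = 2534/344623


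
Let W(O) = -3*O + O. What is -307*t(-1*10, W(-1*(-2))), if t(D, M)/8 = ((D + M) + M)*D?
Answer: -442080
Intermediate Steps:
W(O) = -2*O
t(D, M) = 8*D*(D + 2*M) (t(D, M) = 8*(((D + M) + M)*D) = 8*((D + 2*M)*D) = 8*(D*(D + 2*M)) = 8*D*(D + 2*M))
-307*t(-1*10, W(-1*(-2))) = -2456*(-1*10)*(-1*10 + 2*(-(-2)*(-2))) = -2456*(-10)*(-10 + 2*(-2*2)) = -2456*(-10)*(-10 + 2*(-4)) = -2456*(-10)*(-10 - 8) = -2456*(-10)*(-18) = -307*1440 = -442080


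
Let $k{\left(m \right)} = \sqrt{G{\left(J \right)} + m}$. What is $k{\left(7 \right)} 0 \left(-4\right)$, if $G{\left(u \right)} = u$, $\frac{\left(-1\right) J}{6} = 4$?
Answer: $0$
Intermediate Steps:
$J = -24$ ($J = \left(-6\right) 4 = -24$)
$k{\left(m \right)} = \sqrt{-24 + m}$
$k{\left(7 \right)} 0 \left(-4\right) = \sqrt{-24 + 7} \cdot 0 \left(-4\right) = \sqrt{-17} \cdot 0 \left(-4\right) = i \sqrt{17} \cdot 0 \left(-4\right) = 0 \left(-4\right) = 0$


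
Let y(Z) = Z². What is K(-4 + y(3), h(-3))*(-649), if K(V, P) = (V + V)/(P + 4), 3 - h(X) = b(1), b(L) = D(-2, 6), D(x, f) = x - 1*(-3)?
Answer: -3245/3 ≈ -1081.7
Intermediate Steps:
D(x, f) = 3 + x (D(x, f) = x + 3 = 3 + x)
b(L) = 1 (b(L) = 3 - 2 = 1)
h(X) = 2 (h(X) = 3 - 1*1 = 3 - 1 = 2)
K(V, P) = 2*V/(4 + P) (K(V, P) = (2*V)/(4 + P) = 2*V/(4 + P))
K(-4 + y(3), h(-3))*(-649) = (2*(-4 + 3²)/(4 + 2))*(-649) = (2*(-4 + 9)/6)*(-649) = (2*5*(⅙))*(-649) = (5/3)*(-649) = -3245/3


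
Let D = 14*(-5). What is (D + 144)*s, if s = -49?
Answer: -3626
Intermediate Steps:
D = -70
(D + 144)*s = (-70 + 144)*(-49) = 74*(-49) = -3626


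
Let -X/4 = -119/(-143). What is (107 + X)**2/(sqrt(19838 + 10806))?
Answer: 219780625*sqrt(7661)/313319578 ≈ 61.397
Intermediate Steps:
X = -476/143 (X = -(-476)/(-143) = -(-476)*(-1)/143 = -4*119/143 = -476/143 ≈ -3.3287)
(107 + X)**2/(sqrt(19838 + 10806)) = (107 - 476/143)**2/(sqrt(19838 + 10806)) = (14825/143)**2/(sqrt(30644)) = 219780625/(20449*((2*sqrt(7661)))) = 219780625*(sqrt(7661)/15322)/20449 = 219780625*sqrt(7661)/313319578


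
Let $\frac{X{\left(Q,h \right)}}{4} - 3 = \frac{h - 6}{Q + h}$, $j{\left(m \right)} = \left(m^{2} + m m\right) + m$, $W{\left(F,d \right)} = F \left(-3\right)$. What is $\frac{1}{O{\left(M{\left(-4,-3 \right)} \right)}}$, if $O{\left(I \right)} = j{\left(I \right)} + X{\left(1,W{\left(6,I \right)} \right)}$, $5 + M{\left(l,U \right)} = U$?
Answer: $\frac{17}{2340} \approx 0.007265$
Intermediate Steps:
$W{\left(F,d \right)} = - 3 F$
$j{\left(m \right)} = m + 2 m^{2}$ ($j{\left(m \right)} = \left(m^{2} + m^{2}\right) + m = 2 m^{2} + m = m + 2 m^{2}$)
$X{\left(Q,h \right)} = 12 + \frac{4 \left(-6 + h\right)}{Q + h}$ ($X{\left(Q,h \right)} = 12 + 4 \frac{h - 6}{Q + h} = 12 + 4 \frac{-6 + h}{Q + h} = 12 + \frac{4 \left(-6 + h\right)}{Q + h}$)
$M{\left(l,U \right)} = -5 + U$
$O{\left(I \right)} = \frac{300}{17} + I \left(1 + 2 I\right)$ ($O{\left(I \right)} = I \left(1 + 2 I\right) + \frac{4 \left(-6 + 3 \cdot 1 + 4 \left(\left(-3\right) 6\right)\right)}{1 - 18} = I \left(1 + 2 I\right) + \frac{4 \left(-6 + 3 + 4 \left(-18\right)\right)}{1 - 18} = I \left(1 + 2 I\right) + \frac{4 \left(-6 + 3 - 72\right)}{-17} = I \left(1 + 2 I\right) + 4 \left(- \frac{1}{17}\right) \left(-75\right) = I \left(1 + 2 I\right) + \frac{300}{17} = \frac{300}{17} + I \left(1 + 2 I\right)$)
$\frac{1}{O{\left(M{\left(-4,-3 \right)} \right)}} = \frac{1}{\frac{300}{17} - 8 + 2 \left(-5 - 3\right)^{2}} = \frac{1}{\frac{300}{17} - 8 + 2 \left(-8\right)^{2}} = \frac{1}{\frac{300}{17} - 8 + 2 \cdot 64} = \frac{1}{\frac{300}{17} - 8 + 128} = \frac{1}{\frac{2340}{17}} = \frac{17}{2340}$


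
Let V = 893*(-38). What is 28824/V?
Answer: -14412/16967 ≈ -0.84941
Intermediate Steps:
V = -33934
28824/V = 28824/(-33934) = 28824*(-1/33934) = -14412/16967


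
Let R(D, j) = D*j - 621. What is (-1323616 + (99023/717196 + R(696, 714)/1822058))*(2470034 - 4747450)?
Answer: 492395766369628678350142/163346588671 ≈ 3.0144e+12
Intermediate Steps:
R(D, j) = -621 + D*j
(-1323616 + (99023/717196 + R(696, 714)/1822058))*(2470034 - 4747450) = (-1323616 + (99023/717196 + (-621 + 696*714)/1822058))*(2470034 - 4747450) = (-1323616 + (99023*(1/717196) + (-621 + 496944)*(1/1822058)))*(-2277416) = (-1323616 + (99023/717196 + 496323*(1/1822058)))*(-2277416) = (-1323616 + (99023/717196 + 496323/1822058))*(-2277416) = (-1323616 + 268193259821/653386354684)*(-2277416) = -864832365048157523/653386354684*(-2277416) = 492395766369628678350142/163346588671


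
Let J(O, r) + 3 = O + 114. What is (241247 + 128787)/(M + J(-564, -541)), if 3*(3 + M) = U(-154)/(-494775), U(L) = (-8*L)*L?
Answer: -274625358525/338331236 ≈ -811.71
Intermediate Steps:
J(O, r) = 111 + O (J(O, r) = -3 + (O + 114) = -3 + (114 + O) = 111 + O)
U(L) = -8*L²
M = -4263247/1484325 (M = -3 + (-8*(-154)²/(-494775))/3 = -3 + (-8*23716*(-1/494775))/3 = -3 + (-189728*(-1/494775))/3 = -3 + (⅓)*(189728/494775) = -3 + 189728/1484325 = -4263247/1484325 ≈ -2.8722)
(241247 + 128787)/(M + J(-564, -541)) = (241247 + 128787)/(-4263247/1484325 + (111 - 564)) = 370034/(-4263247/1484325 - 453) = 370034/(-676662472/1484325) = 370034*(-1484325/676662472) = -274625358525/338331236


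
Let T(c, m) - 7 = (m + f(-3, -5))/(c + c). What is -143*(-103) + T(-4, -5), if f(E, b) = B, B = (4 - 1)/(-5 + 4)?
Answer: 14737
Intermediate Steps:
B = -3 (B = 3/(-1) = 3*(-1) = -3)
f(E, b) = -3
T(c, m) = 7 + (-3 + m)/(2*c) (T(c, m) = 7 + (m - 3)/(c + c) = 7 + (-3 + m)/((2*c)) = 7 + (-3 + m)*(1/(2*c)) = 7 + (-3 + m)/(2*c))
-143*(-103) + T(-4, -5) = -143*(-103) + (1/2)*(-3 - 5 + 14*(-4))/(-4) = 14729 + (1/2)*(-1/4)*(-3 - 5 - 56) = 14729 + (1/2)*(-1/4)*(-64) = 14729 + 8 = 14737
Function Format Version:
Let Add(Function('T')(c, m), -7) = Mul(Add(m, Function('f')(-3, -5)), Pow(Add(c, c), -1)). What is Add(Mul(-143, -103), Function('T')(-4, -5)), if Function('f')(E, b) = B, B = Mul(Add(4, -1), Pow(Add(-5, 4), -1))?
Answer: 14737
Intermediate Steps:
B = -3 (B = Mul(3, Pow(-1, -1)) = Mul(3, -1) = -3)
Function('f')(E, b) = -3
Function('T')(c, m) = Add(7, Mul(Rational(1, 2), Pow(c, -1), Add(-3, m))) (Function('T')(c, m) = Add(7, Mul(Add(m, -3), Pow(Add(c, c), -1))) = Add(7, Mul(Add(-3, m), Pow(Mul(2, c), -1))) = Add(7, Mul(Add(-3, m), Mul(Rational(1, 2), Pow(c, -1)))) = Add(7, Mul(Rational(1, 2), Pow(c, -1), Add(-3, m))))
Add(Mul(-143, -103), Function('T')(-4, -5)) = Add(Mul(-143, -103), Mul(Rational(1, 2), Pow(-4, -1), Add(-3, -5, Mul(14, -4)))) = Add(14729, Mul(Rational(1, 2), Rational(-1, 4), Add(-3, -5, -56))) = Add(14729, Mul(Rational(1, 2), Rational(-1, 4), -64)) = Add(14729, 8) = 14737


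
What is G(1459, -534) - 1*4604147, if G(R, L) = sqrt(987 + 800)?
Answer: -4604147 + sqrt(1787) ≈ -4.6041e+6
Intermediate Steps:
G(R, L) = sqrt(1787)
G(1459, -534) - 1*4604147 = sqrt(1787) - 1*4604147 = sqrt(1787) - 4604147 = -4604147 + sqrt(1787)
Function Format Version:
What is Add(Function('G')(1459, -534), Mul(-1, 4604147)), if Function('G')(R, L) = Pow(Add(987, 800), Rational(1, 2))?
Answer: Add(-4604147, Pow(1787, Rational(1, 2))) ≈ -4.6041e+6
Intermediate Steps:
Function('G')(R, L) = Pow(1787, Rational(1, 2))
Add(Function('G')(1459, -534), Mul(-1, 4604147)) = Add(Pow(1787, Rational(1, 2)), Mul(-1, 4604147)) = Add(Pow(1787, Rational(1, 2)), -4604147) = Add(-4604147, Pow(1787, Rational(1, 2)))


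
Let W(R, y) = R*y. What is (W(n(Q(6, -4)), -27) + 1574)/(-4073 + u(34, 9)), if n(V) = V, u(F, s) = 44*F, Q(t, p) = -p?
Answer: -1466/2577 ≈ -0.56888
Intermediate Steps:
(W(n(Q(6, -4)), -27) + 1574)/(-4073 + u(34, 9)) = (-1*(-4)*(-27) + 1574)/(-4073 + 44*34) = (4*(-27) + 1574)/(-4073 + 1496) = (-108 + 1574)/(-2577) = 1466*(-1/2577) = -1466/2577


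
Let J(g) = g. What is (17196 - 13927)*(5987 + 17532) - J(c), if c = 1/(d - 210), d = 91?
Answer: 9149149710/119 ≈ 7.6884e+7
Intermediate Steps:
c = -1/119 (c = 1/(91 - 210) = 1/(-119) = -1/119 ≈ -0.0084034)
(17196 - 13927)*(5987 + 17532) - J(c) = (17196 - 13927)*(5987 + 17532) - 1*(-1/119) = 3269*23519 + 1/119 = 76883611 + 1/119 = 9149149710/119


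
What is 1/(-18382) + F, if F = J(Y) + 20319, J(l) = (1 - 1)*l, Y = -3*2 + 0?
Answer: 373503857/18382 ≈ 20319.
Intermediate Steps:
Y = -6 (Y = -6 + 0 = -6)
J(l) = 0 (J(l) = 0*l = 0)
F = 20319 (F = 0 + 20319 = 20319)
1/(-18382) + F = 1/(-18382) + 20319 = -1/18382 + 20319 = 373503857/18382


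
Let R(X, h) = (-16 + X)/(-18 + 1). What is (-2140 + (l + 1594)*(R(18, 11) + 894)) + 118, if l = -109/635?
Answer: 15357755386/10795 ≈ 1.4227e+6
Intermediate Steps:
R(X, h) = 16/17 - X/17 (R(X, h) = (-16 + X)/(-17) = (-16 + X)*(-1/17) = 16/17 - X/17)
l = -109/635 (l = -109*1/635 = -109/635 ≈ -0.17165)
(-2140 + (l + 1594)*(R(18, 11) + 894)) + 118 = (-2140 + (-109/635 + 1594)*((16/17 - 1/17*18) + 894)) + 118 = (-2140 + 1012081*((16/17 - 18/17) + 894)/635) + 118 = (-2140 + 1012081*(-2/17 + 894)/635) + 118 = (-2140 + (1012081/635)*(15196/17)) + 118 = (-2140 + 15379582876/10795) + 118 = 15356481576/10795 + 118 = 15357755386/10795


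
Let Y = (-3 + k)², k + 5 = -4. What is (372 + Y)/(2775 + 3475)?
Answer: 258/3125 ≈ 0.082560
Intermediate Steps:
k = -9 (k = -5 - 4 = -9)
Y = 144 (Y = (-3 - 9)² = (-12)² = 144)
(372 + Y)/(2775 + 3475) = (372 + 144)/(2775 + 3475) = 516/6250 = 516*(1/6250) = 258/3125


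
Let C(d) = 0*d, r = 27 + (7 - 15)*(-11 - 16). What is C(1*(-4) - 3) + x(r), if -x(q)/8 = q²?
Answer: -472392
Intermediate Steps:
r = 243 (r = 27 - 8*(-27) = 27 + 216 = 243)
C(d) = 0
x(q) = -8*q²
C(1*(-4) - 3) + x(r) = 0 - 8*243² = 0 - 8*59049 = 0 - 472392 = -472392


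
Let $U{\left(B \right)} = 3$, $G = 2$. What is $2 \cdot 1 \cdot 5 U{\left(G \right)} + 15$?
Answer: $45$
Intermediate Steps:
$2 \cdot 1 \cdot 5 U{\left(G \right)} + 15 = 2 \cdot 1 \cdot 5 \cdot 3 + 15 = 2 \cdot 5 \cdot 3 + 15 = 10 \cdot 3 + 15 = 30 + 15 = 45$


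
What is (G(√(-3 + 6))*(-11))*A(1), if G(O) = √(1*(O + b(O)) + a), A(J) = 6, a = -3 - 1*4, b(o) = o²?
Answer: -66*I*√(4 - √3) ≈ -99.394*I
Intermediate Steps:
a = -7 (a = -3 - 4 = -7)
G(O) = √(-7 + O + O²) (G(O) = √(1*(O + O²) - 7) = √((O + O²) - 7) = √(-7 + O + O²))
(G(√(-3 + 6))*(-11))*A(1) = (√(-7 + √(-3 + 6) + (√(-3 + 6))²)*(-11))*6 = (√(-7 + √3 + (√3)²)*(-11))*6 = (√(-7 + √3 + 3)*(-11))*6 = (√(-4 + √3)*(-11))*6 = -11*√(-4 + √3)*6 = -66*√(-4 + √3)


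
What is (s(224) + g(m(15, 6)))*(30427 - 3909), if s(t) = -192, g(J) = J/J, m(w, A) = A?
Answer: -5064938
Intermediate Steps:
g(J) = 1
(s(224) + g(m(15, 6)))*(30427 - 3909) = (-192 + 1)*(30427 - 3909) = -191*26518 = -5064938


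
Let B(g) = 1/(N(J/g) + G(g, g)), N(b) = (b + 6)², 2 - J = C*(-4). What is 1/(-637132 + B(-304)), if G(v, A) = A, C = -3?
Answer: -6182727/3939213242068 ≈ -1.5695e-6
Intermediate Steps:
J = -10 (J = 2 - (-3)*(-4) = 2 - 1*12 = 2 - 12 = -10)
N(b) = (6 + b)²
B(g) = 1/(g + (6 - 10/g)²) (B(g) = 1/((6 - 10/g)² + g) = 1/(g + (6 - 10/g)²))
1/(-637132 + B(-304)) = 1/(-637132 + (-304)²/((-304)³ + 4*(-5 + 3*(-304))²)) = 1/(-637132 + 92416/(-28094464 + 4*(-5 - 912)²)) = 1/(-637132 + 92416/(-28094464 + 4*(-917)²)) = 1/(-637132 + 92416/(-28094464 + 4*840889)) = 1/(-637132 + 92416/(-28094464 + 3363556)) = 1/(-637132 + 92416/(-24730908)) = 1/(-637132 + 92416*(-1/24730908)) = 1/(-637132 - 23104/6182727) = 1/(-3939213242068/6182727) = -6182727/3939213242068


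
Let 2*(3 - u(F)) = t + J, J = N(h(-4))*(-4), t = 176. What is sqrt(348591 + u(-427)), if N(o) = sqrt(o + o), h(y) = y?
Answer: sqrt(348506 + 4*I*sqrt(2)) ≈ 590.34 + 0.005*I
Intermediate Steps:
N(o) = sqrt(2)*sqrt(o) (N(o) = sqrt(2*o) = sqrt(2)*sqrt(o))
J = -8*I*sqrt(2) (J = (sqrt(2)*sqrt(-4))*(-4) = (sqrt(2)*(2*I))*(-4) = (2*I*sqrt(2))*(-4) = -8*I*sqrt(2) ≈ -11.314*I)
u(F) = -85 + 4*I*sqrt(2) (u(F) = 3 - (176 - 8*I*sqrt(2))/2 = 3 + (-88 + 4*I*sqrt(2)) = -85 + 4*I*sqrt(2))
sqrt(348591 + u(-427)) = sqrt(348591 + (-85 + 4*I*sqrt(2))) = sqrt(348506 + 4*I*sqrt(2))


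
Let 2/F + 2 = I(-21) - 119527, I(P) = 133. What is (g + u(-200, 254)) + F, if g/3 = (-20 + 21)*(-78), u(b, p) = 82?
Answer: -9074097/59698 ≈ -152.00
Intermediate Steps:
F = -1/59698 (F = 2/(-2 + (133 - 119527)) = 2/(-2 - 119394) = 2/(-119396) = 2*(-1/119396) = -1/59698 ≈ -1.6751e-5)
g = -234 (g = 3*((-20 + 21)*(-78)) = 3*(1*(-78)) = 3*(-78) = -234)
(g + u(-200, 254)) + F = (-234 + 82) - 1/59698 = -152 - 1/59698 = -9074097/59698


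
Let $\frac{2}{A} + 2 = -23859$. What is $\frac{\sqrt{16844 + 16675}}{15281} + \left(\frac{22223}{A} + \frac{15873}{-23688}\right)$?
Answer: $- \frac{2093478341135}{7896} + \frac{\sqrt{33519}}{15281} \approx -2.6513 \cdot 10^{8}$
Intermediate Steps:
$A = - \frac{2}{23861}$ ($A = \frac{2}{-2 - 23859} = \frac{2}{-23861} = 2 \left(- \frac{1}{23861}\right) = - \frac{2}{23861} \approx -8.3819 \cdot 10^{-5}$)
$\frac{\sqrt{16844 + 16675}}{15281} + \left(\frac{22223}{A} + \frac{15873}{-23688}\right) = \frac{\sqrt{16844 + 16675}}{15281} + \left(\frac{22223}{- \frac{2}{23861}} + \frac{15873}{-23688}\right) = \sqrt{33519} \cdot \frac{1}{15281} + \left(22223 \left(- \frac{23861}{2}\right) + 15873 \left(- \frac{1}{23688}\right)\right) = \frac{\sqrt{33519}}{15281} - \frac{2093478341135}{7896} = - \frac{2093478341135}{7896} + \frac{\sqrt{33519}}{15281}$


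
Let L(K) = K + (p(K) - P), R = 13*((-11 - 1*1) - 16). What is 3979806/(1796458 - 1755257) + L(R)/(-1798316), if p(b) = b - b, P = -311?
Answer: 7156950990349/74092417516 ≈ 96.595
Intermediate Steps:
p(b) = 0
R = -364 (R = 13*((-11 - 1) - 16) = 13*(-12 - 16) = 13*(-28) = -364)
L(K) = 311 + K (L(K) = K + (0 - 1*(-311)) = K + (0 + 311) = K + 311 = 311 + K)
3979806/(1796458 - 1755257) + L(R)/(-1798316) = 3979806/(1796458 - 1755257) + (311 - 364)/(-1798316) = 3979806/41201 - 53*(-1/1798316) = 3979806*(1/41201) + 53/1798316 = 3979806/41201 + 53/1798316 = 7156950990349/74092417516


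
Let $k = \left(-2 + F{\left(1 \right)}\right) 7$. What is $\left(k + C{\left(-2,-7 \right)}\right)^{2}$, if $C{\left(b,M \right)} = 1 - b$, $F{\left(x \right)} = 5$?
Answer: $576$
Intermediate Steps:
$k = 21$ ($k = \left(-2 + 5\right) 7 = 3 \cdot 7 = 21$)
$\left(k + C{\left(-2,-7 \right)}\right)^{2} = \left(21 + \left(1 - -2\right)\right)^{2} = \left(21 + \left(1 + 2\right)\right)^{2} = \left(21 + 3\right)^{2} = 24^{2} = 576$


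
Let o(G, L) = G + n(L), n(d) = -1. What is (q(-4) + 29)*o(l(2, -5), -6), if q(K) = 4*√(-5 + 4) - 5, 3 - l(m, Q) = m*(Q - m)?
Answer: 384 + 64*I ≈ 384.0 + 64.0*I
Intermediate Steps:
l(m, Q) = 3 - m*(Q - m)
o(G, L) = -1 + G (o(G, L) = G - 1 = -1 + G)
q(K) = -5 + 4*I (q(K) = 4*√(-1) - 5 = 4*I - 5 = -5 + 4*I)
(q(-4) + 29)*o(l(2, -5), -6) = ((-5 + 4*I) + 29)*(-1 + (3 + 2² - 1*(-5)*2)) = (24 + 4*I)*(-1 + (3 + 4 + 10)) = (24 + 4*I)*(-1 + 17) = (24 + 4*I)*16 = 384 + 64*I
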